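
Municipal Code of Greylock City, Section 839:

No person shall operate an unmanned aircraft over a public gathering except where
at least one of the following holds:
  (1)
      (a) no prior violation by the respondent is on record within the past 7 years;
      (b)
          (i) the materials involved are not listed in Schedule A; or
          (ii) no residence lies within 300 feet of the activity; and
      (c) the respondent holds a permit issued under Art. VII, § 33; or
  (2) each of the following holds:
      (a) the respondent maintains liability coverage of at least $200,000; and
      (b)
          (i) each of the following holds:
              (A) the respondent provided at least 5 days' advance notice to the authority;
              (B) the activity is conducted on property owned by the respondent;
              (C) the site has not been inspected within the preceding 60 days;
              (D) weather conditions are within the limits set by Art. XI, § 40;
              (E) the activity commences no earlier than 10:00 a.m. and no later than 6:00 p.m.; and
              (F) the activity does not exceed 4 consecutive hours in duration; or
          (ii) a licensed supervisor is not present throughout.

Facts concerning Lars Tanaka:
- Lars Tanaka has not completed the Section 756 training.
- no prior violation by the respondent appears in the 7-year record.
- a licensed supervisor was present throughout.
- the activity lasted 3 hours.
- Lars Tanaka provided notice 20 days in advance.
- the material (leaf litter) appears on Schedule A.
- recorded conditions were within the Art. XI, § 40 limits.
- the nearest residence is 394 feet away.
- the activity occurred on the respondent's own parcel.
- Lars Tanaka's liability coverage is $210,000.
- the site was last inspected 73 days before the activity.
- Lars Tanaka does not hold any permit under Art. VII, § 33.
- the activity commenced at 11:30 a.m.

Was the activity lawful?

(a) no prior violation — holds.
(i) not (Schedule A material) — not met.
(ii) no residence in 300 ft — holds.
(b) = F OR T = true.
(c) holds permit — not satisfied.
(1): T AND T AND F → false.
(a) coverage ≥ $200,000 — satisfied.
(A) ≥5 days' notice — holds.
(B) own property — satisfied.
(C) not (site inspected) — met.
(D) weather ok — satisfied.
(E) start within hours — holds.
(F) ≤ 4 hrs duration — met.
(i): T AND T AND T AND T AND T AND T → true.
(ii) not (supervisor present) — not met.
(b) = T OR F = true.
(2): T AND T → true.
Overall = F OR T = true.

Yes — lawful.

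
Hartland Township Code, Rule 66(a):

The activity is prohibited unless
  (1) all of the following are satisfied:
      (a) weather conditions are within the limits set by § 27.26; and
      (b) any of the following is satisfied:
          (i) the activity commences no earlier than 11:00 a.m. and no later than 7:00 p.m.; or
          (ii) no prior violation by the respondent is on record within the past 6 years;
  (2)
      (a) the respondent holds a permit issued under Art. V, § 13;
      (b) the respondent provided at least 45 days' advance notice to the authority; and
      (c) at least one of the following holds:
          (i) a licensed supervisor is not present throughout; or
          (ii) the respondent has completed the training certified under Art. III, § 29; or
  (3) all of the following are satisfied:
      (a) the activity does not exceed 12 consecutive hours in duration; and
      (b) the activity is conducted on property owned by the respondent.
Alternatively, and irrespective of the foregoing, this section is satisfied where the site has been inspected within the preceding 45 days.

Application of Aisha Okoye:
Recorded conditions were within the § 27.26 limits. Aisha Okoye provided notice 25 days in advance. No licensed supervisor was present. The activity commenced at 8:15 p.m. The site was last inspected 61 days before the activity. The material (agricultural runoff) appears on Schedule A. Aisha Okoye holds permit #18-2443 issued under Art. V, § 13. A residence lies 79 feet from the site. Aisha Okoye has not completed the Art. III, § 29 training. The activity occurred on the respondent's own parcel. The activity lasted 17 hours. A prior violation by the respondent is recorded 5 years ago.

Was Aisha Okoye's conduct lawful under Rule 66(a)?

(a) weather ok — satisfied.
(i) start within hours — not met.
(ii) no prior violation — not met.
So (b) is not satisfied (F OR F).
(1): T AND F → false.
(a) holds permit — satisfied.
(b) ≥45 days' notice — not satisfied.
(i) not (supervisor present) — met.
(ii) training certified — not met.
So (c) is satisfied (T OR F).
(2): T AND F AND T → false.
(a) ≤ 12 hrs duration — not met.
(b) own property — satisfied.
So (3) is not satisfied (F AND T).
So Overall is not satisfied (F OR F OR F).
Exception (site inspected) — not satisfied.
Result: main false OR exception false → false.

No — unlawful.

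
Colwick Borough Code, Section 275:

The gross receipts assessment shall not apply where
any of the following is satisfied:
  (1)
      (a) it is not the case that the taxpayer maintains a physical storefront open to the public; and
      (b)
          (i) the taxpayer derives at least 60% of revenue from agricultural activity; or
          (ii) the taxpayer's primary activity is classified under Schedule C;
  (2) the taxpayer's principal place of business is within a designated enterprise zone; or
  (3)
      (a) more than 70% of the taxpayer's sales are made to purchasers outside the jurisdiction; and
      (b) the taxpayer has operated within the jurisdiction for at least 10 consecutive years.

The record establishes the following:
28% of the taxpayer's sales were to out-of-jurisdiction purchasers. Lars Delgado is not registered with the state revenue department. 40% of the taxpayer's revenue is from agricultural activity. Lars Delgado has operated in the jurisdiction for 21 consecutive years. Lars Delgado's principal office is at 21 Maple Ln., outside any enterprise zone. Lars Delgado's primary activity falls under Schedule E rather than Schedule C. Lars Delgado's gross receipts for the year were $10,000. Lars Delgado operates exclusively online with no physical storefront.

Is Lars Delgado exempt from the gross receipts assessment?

(a) not (has storefront) — met.
(i) ≥60% agricultural — not met.
(ii) Schedule C activity — fails.
(b) = F OR F = false.
(1) = T AND F = false.
(2) in enterprise zone — not met.
(a) >70% out-of-jur. sales — not met.
(b) ≥ 10 yrs in jurisdiction — met.
(3) = F AND T = false.
Overall: F OR F OR F → false.

No — not exempt.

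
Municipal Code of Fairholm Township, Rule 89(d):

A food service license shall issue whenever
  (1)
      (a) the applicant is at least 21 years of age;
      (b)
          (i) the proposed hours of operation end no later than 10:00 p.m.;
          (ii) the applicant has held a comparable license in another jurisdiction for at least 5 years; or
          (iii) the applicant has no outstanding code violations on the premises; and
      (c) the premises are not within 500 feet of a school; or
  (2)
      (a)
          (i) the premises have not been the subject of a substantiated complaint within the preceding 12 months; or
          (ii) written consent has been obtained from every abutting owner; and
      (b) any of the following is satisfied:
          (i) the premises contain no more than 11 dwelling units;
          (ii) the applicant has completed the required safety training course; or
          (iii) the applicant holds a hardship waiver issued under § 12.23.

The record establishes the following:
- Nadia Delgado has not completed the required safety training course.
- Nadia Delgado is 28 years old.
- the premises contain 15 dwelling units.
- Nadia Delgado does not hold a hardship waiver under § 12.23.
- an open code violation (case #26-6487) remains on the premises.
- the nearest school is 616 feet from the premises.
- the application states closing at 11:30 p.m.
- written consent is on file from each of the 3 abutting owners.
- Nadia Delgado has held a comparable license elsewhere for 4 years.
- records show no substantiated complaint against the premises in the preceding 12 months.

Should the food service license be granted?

(a) age ≥ 21 — met.
(i) closes by 10 p.m. — fails.
(ii) prior license ≥ 5 yr — not satisfied.
(iii) no code violations — not met.
(b) = F OR F OR F = false.
(c) ≥500 ft from school — holds.
So (1) is not satisfied (T AND F AND T).
(i) no complaint in 12 mo. — met.
(ii) all abutters consent — met.
(a) = T OR T = true.
(i) ≤ 11 units — fails.
(ii) safety training — fails.
(iii) hardship waiver — not met.
So (b) is not satisfied (F OR F OR F).
(2) = T AND F = false.
Overall: F OR F → false.

No — denied.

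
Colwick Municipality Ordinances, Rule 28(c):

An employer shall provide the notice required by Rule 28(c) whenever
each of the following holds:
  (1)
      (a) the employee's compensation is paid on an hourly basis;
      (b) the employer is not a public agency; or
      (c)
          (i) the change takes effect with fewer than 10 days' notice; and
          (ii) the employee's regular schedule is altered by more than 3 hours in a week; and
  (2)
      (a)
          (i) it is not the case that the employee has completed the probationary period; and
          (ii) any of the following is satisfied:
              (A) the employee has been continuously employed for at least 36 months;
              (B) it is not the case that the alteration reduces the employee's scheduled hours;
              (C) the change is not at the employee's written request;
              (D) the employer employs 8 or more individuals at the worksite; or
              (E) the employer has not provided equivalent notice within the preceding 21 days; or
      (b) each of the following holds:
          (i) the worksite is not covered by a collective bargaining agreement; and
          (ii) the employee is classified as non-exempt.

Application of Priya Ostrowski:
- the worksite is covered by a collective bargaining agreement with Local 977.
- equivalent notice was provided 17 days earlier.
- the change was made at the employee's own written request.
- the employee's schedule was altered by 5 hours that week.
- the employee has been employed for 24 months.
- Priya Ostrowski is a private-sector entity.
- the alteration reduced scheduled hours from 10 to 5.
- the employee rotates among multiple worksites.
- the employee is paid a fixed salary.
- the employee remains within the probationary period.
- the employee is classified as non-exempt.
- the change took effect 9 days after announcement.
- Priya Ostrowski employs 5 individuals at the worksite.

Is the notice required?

(a) hourly-paid — not satisfied.
(b) not (public agency) — satisfied.
(i) < 10 days' notice — met.
(ii) schedule shift > 3h — satisfied.
(c): T AND T → true.
(1): F OR T OR T → true.
(i) not (past probation) — holds.
(A) tenure ≥ 36 mo. — not satisfied.
(B) not (hours reduced) — not met.
(C) not employee-requested — fails.
(D) ≥ 8 at site — not satisfied.
(E) no recent notice — fails.
(ii): F OR F OR F OR F OR F → false.
(a) = T AND F = false.
(i) no CBA — not met.
(ii) non-exempt — satisfied.
(b) = F AND T = false.
So (2) is not satisfied (F OR F).
So Overall is not satisfied (T AND F).

No — not required.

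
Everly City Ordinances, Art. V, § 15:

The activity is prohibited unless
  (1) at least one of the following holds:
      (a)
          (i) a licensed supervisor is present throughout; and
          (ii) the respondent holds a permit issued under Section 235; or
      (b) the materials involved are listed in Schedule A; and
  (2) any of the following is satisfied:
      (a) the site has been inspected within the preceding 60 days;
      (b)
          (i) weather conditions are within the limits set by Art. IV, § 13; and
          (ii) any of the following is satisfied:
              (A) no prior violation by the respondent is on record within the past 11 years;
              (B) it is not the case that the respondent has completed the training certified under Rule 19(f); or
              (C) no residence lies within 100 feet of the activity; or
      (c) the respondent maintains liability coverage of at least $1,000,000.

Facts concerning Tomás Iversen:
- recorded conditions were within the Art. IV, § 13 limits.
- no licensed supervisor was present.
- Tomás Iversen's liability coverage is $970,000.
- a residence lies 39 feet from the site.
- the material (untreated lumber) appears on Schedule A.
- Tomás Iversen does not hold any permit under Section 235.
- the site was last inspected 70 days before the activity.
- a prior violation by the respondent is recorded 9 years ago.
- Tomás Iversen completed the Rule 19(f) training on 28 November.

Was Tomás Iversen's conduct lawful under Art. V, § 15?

No — unlawful.

(i) supervisor present — not satisfied.
(ii) holds permit — not satisfied.
(a) = F AND F = false.
(b) Schedule A material — met.
So (1) is satisfied (F OR T).
(a) site inspected — not met.
(i) weather ok — holds.
(A) no prior violation — not satisfied.
(B) not (training certified) — not met.
(C) no residence in 100 ft — fails.
So (ii) is not satisfied (F OR F OR F).
(b) = T AND F = false.
(c) coverage ≥ $1,000,000 — not satisfied.
So (2) is not satisfied (F OR F OR F).
Overall: T AND F → false.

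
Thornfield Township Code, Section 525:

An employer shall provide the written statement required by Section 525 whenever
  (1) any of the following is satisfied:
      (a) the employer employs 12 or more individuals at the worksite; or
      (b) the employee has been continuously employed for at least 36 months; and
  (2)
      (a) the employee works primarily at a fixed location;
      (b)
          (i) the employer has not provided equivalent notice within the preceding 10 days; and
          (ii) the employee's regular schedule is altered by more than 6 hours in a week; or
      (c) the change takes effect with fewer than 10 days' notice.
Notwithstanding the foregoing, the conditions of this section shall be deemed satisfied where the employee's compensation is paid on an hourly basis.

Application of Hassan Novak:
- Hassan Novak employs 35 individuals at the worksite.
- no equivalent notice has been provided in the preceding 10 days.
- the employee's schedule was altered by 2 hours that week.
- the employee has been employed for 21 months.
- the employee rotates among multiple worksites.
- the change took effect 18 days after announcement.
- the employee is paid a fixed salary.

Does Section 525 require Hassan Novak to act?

(a) ≥ 12 at site — holds.
(b) tenure ≥ 36 mo. — fails.
So (1) is satisfied (T OR F).
(a) fixed location — not met.
(i) no recent notice — holds.
(ii) schedule shift > 6h — fails.
(b): T AND F → false.
(c) < 10 days' notice — fails.
(2) = F OR F OR F = false.
So Overall is not satisfied (T AND F).
Exception (hourly-paid) — not satisfied.
Result: main false OR exception false → false.

No — not required.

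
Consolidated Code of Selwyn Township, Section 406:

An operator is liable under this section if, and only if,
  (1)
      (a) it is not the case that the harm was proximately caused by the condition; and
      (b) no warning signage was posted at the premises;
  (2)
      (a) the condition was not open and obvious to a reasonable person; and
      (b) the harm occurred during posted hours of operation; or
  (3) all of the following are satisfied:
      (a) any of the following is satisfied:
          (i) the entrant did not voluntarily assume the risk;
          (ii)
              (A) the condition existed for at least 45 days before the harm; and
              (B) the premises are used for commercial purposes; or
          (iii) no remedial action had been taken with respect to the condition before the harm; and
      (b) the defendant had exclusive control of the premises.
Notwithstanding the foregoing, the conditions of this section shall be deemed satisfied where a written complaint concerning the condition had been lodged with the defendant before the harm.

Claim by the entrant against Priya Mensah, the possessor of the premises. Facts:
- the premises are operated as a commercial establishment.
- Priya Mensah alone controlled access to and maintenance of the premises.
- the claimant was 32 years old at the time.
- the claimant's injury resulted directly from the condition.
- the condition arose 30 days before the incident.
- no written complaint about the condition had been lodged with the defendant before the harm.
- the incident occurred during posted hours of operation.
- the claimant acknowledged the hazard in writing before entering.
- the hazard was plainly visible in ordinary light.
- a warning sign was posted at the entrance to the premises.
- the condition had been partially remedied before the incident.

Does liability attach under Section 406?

No — not liable.

(a) not (proximate cause) — not met.
(b) no signage posted — not met.
(1): F AND F → false.
(a) not open/obvious — fails.
(b) during posted hours — met.
(2): F AND T → false.
(i) no assumed risk — not satisfied.
(A) condition ≥45 days old — not satisfied.
(B) commercial use — satisfied.
(ii): F AND T → false.
(iii) no remedial action — fails.
So (a) is not satisfied (F OR F OR F).
(b) exclusive control — satisfied.
So (3) is not satisfied (F AND T).
Overall: F OR F OR F → false.
Exception (complaint lodged) — not satisfied.
Result: main false OR exception false → false.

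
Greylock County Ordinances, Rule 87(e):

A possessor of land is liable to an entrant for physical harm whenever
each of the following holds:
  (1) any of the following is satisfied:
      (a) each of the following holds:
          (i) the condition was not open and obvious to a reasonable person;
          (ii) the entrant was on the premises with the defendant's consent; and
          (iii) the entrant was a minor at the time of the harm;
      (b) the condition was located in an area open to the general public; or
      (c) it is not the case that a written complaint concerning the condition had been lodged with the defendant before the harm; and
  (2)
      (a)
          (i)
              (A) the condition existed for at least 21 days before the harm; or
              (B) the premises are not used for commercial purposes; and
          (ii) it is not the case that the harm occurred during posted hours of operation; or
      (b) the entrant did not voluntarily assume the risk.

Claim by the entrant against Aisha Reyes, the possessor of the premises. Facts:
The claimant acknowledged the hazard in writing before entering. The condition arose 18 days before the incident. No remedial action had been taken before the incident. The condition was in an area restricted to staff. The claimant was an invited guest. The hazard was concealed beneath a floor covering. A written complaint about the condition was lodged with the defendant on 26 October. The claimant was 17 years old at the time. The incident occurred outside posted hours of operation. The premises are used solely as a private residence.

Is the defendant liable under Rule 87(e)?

Yes — liable.

(i) not open/obvious — met.
(ii) consent to enter — holds.
(iii) entrant a minor — met.
(a) = T AND T AND T = true.
(b) public area — fails.
(c) not (complaint lodged) — not satisfied.
(1) = T OR F OR F = true.
(A) condition ≥21 days old — fails.
(B) not (commercial use) — met.
(i): F OR T → true.
(ii) not (during posted hours) — holds.
So (a) is satisfied (T AND T).
(b) no assumed risk — not met.
(2): T OR F → true.
Overall = T AND T = true.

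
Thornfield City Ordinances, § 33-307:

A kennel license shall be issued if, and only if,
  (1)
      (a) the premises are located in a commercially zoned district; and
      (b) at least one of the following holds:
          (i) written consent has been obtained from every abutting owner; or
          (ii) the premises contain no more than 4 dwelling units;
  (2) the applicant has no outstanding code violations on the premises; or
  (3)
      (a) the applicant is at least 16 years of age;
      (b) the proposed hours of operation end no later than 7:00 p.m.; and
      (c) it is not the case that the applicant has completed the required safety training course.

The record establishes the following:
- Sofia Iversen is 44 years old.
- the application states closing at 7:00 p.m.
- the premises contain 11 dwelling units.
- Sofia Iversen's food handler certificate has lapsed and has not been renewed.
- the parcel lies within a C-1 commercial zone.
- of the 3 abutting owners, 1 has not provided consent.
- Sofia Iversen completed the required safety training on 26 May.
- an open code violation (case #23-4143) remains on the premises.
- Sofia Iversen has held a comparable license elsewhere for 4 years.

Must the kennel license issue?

(a) commercially zoned — satisfied.
(i) all abutters consent — not satisfied.
(ii) ≤ 4 units — not met.
(b): F OR F → false.
So (1) is not satisfied (T AND F).
(2) no code violations — fails.
(a) age ≥ 16 — satisfied.
(b) closes by 7 p.m. — satisfied.
(c) not (safety training) — fails.
(3): T AND T AND F → false.
Overall: F OR F OR F → false.

No — denied.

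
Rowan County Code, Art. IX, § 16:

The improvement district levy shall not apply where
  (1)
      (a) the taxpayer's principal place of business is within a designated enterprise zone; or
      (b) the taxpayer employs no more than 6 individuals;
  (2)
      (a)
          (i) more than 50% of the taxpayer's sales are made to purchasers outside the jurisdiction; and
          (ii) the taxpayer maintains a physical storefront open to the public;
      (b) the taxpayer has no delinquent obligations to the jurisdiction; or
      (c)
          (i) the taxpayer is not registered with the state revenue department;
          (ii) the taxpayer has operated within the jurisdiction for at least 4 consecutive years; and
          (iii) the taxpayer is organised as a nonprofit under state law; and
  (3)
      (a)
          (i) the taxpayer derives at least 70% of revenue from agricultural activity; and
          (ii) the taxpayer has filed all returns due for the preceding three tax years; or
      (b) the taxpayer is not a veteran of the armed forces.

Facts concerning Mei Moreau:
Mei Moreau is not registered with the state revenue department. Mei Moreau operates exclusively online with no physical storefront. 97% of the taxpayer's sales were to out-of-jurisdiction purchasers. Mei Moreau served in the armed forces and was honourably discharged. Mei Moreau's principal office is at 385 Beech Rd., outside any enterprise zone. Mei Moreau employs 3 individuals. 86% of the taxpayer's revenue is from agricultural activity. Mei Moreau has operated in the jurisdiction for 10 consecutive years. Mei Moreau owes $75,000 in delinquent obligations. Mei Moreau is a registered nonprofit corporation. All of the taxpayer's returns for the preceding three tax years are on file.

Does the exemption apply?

Yes — exempt.

(a) in enterprise zone — not satisfied.
(b) ≤ 6 employees — met.
So (1) is satisfied (F OR T).
(i) >50% out-of-jur. sales — satisfied.
(ii) has storefront — not met.
(a): T AND F → false.
(b) no delinquency — fails.
(i) not (state-registered) — met.
(ii) ≥ 4 yrs in jurisdiction — met.
(iii) nonprofit — met.
So (c) is satisfied (T AND T AND T).
(2): F OR F OR T → true.
(i) ≥70% agricultural — holds.
(ii) returns current — satisfied.
So (a) is satisfied (T AND T).
(b) not (veteran) — fails.
(3) = T OR F = true.
Overall: T AND T AND T → true.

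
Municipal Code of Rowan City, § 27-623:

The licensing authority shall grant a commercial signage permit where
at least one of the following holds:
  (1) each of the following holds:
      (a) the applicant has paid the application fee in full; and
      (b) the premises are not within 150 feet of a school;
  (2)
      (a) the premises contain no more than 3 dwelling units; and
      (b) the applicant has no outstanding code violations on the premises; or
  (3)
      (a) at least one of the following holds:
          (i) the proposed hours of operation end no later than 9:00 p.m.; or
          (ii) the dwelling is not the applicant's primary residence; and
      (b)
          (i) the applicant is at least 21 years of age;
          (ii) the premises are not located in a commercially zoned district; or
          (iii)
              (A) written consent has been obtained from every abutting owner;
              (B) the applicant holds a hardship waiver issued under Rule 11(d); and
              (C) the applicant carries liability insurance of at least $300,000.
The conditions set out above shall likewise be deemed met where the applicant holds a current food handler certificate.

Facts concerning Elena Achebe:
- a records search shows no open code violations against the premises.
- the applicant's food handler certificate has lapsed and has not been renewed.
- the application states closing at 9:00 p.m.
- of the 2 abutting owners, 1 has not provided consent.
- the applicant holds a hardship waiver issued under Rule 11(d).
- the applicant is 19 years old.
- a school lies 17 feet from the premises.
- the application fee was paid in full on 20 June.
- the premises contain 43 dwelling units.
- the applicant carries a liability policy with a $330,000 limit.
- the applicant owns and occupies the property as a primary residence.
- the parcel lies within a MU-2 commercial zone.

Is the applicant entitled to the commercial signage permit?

No — denied.

(a) fee paid — met.
(b) ≥150 ft from school — fails.
So (1) is not satisfied (T AND F).
(a) ≤ 3 units — not satisfied.
(b) no code violations — holds.
So (2) is not satisfied (F AND T).
(i) closes by 9 p.m. — satisfied.
(ii) not (primary residence) — not met.
So (a) is satisfied (T OR F).
(i) age ≥ 21 — not satisfied.
(ii) not (commercially zoned) — not satisfied.
(A) all abutters consent — fails.
(B) hardship waiver — holds.
(C) insurance ≥ $300,000 — holds.
So (iii) is not satisfied (F AND T AND T).
(b) = F OR F OR F = false.
(3) = T AND F = false.
Overall: F OR F OR F → false.
Exception (food handler cert.) — not satisfied.
Result: main false OR exception false → false.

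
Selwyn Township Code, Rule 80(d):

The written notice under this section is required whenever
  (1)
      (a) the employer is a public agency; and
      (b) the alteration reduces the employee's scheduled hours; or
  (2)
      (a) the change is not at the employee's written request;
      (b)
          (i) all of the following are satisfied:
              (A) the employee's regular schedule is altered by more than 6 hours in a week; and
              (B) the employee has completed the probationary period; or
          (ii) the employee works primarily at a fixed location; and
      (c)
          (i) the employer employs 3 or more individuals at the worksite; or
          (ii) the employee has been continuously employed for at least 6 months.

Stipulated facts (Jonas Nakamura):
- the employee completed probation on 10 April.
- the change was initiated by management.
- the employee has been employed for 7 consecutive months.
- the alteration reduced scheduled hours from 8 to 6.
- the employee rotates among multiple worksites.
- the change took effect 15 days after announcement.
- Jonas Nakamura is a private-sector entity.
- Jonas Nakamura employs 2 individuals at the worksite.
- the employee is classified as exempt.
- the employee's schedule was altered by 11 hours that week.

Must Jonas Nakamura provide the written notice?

(a) public agency — fails.
(b) hours reduced — holds.
(1) = F AND T = false.
(a) not employee-requested — holds.
(A) schedule shift > 6h — satisfied.
(B) past probation — holds.
So (i) is satisfied (T AND T).
(ii) fixed location — not satisfied.
So (b) is satisfied (T OR F).
(i) ≥ 3 at site — not satisfied.
(ii) tenure ≥ 6 mo. — satisfied.
So (c) is satisfied (F OR T).
(2) = T AND T AND T = true.
Overall: F OR T → true.

Yes — required.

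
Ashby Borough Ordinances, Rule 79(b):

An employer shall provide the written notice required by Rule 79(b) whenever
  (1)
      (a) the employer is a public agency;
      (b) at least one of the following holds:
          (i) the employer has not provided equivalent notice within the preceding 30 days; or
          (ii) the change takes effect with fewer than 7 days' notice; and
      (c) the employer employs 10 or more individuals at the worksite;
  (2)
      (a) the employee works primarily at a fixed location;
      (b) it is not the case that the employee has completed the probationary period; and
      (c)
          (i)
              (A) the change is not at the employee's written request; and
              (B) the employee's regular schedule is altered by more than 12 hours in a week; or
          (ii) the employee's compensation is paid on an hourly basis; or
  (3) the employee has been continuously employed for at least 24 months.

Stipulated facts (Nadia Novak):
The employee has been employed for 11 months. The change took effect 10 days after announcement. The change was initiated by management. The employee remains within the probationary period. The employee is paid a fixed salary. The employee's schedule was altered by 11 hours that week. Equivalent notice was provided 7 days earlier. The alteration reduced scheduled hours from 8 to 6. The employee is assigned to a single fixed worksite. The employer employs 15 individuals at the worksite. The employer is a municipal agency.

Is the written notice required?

(a) public agency — met.
(i) no recent notice — not met.
(ii) < 7 days' notice — not met.
So (b) is not satisfied (F OR F).
(c) ≥ 10 at site — holds.
So (1) is not satisfied (T AND F AND T).
(a) fixed location — holds.
(b) not (past probation) — holds.
(A) not employee-requested — met.
(B) schedule shift > 12h — fails.
(i) = T AND F = false.
(ii) hourly-paid — fails.
So (c) is not satisfied (F OR F).
(2) = T AND T AND F = false.
(3) tenure ≥ 24 mo. — not satisfied.
So Overall is not satisfied (F OR F OR F).

No — not required.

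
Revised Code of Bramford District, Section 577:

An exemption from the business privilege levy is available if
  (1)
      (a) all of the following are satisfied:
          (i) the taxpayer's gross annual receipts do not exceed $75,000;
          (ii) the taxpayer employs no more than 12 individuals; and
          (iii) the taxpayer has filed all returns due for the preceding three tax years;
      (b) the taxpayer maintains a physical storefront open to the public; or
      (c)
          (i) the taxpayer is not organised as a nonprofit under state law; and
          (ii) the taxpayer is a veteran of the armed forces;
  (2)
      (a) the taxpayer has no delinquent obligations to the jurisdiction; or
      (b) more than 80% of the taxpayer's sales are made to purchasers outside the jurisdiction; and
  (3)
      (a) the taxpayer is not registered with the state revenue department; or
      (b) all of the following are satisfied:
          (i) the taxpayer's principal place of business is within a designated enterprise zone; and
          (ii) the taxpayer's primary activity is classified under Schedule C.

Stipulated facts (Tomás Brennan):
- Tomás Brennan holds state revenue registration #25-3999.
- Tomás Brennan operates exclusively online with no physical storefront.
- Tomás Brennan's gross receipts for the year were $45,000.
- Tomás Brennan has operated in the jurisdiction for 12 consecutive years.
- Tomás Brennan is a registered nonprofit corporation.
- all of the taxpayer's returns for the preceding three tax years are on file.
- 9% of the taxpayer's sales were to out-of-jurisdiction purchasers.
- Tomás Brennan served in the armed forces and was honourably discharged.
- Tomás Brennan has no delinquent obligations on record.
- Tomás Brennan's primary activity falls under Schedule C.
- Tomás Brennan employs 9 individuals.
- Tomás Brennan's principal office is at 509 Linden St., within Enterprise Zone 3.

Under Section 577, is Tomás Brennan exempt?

Yes — exempt.

(i) receipts ≤ $75,000 — satisfied.
(ii) ≤ 12 employees — holds.
(iii) returns current — holds.
So (a) is satisfied (T AND T AND T).
(b) has storefront — fails.
(i) not (nonprofit) — not met.
(ii) veteran — holds.
(c): F AND T → false.
(1) = T OR F OR F = true.
(a) no delinquency — holds.
(b) >80% out-of-jur. sales — not met.
(2): T OR F → true.
(a) not (state-registered) — not met.
(i) in enterprise zone — holds.
(ii) Schedule C activity — satisfied.
(b): T AND T → true.
(3): F OR T → true.
Overall: T AND T AND T → true.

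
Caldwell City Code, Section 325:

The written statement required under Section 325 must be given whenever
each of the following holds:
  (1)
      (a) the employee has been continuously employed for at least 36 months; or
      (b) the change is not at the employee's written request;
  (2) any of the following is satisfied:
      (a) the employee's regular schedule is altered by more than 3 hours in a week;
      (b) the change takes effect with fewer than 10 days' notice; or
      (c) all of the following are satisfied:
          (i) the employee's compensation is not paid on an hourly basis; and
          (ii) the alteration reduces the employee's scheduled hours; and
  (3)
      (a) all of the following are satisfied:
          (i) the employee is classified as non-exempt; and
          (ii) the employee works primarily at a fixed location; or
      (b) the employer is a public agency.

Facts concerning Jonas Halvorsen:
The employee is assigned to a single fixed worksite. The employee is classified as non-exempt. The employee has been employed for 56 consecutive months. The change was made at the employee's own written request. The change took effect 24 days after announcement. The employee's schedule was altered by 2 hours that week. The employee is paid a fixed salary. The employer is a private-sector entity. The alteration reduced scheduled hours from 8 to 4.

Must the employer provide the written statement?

(a) tenure ≥ 36 mo. — holds.
(b) not employee-requested — not met.
So (1) is satisfied (T OR F).
(a) schedule shift > 3h — fails.
(b) < 10 days' notice — not satisfied.
(i) not (hourly-paid) — met.
(ii) hours reduced — satisfied.
So (c) is satisfied (T AND T).
(2) = F OR F OR T = true.
(i) non-exempt — satisfied.
(ii) fixed location — satisfied.
(a) = T AND T = true.
(b) public agency — fails.
So (3) is satisfied (T OR F).
So Overall is satisfied (T AND T AND T).

Yes — required.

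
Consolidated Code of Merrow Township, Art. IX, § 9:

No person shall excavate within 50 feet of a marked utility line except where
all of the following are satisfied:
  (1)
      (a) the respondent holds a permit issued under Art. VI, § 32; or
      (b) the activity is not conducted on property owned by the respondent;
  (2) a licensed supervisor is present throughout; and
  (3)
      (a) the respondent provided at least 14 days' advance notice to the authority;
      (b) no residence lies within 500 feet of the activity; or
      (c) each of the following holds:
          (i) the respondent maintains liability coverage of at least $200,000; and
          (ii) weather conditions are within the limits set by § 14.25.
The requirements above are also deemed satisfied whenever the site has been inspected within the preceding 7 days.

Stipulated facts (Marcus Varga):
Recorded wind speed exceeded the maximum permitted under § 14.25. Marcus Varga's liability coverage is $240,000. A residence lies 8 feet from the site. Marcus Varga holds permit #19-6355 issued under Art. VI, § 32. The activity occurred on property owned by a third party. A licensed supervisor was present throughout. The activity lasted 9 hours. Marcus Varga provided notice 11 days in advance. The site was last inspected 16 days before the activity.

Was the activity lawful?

(a) holds permit — holds.
(b) not (own property) — met.
So (1) is satisfied (T OR T).
(2) supervisor present — holds.
(a) ≥14 days' notice — not satisfied.
(b) no residence in 500 ft — not met.
(i) coverage ≥ $200,000 — met.
(ii) weather ok — not satisfied.
So (c) is not satisfied (T AND F).
(3): F OR F OR F → false.
Overall: T AND T AND F → false.
Exception (site inspected) — not satisfied.
Result: main false OR exception false → false.

No — unlawful.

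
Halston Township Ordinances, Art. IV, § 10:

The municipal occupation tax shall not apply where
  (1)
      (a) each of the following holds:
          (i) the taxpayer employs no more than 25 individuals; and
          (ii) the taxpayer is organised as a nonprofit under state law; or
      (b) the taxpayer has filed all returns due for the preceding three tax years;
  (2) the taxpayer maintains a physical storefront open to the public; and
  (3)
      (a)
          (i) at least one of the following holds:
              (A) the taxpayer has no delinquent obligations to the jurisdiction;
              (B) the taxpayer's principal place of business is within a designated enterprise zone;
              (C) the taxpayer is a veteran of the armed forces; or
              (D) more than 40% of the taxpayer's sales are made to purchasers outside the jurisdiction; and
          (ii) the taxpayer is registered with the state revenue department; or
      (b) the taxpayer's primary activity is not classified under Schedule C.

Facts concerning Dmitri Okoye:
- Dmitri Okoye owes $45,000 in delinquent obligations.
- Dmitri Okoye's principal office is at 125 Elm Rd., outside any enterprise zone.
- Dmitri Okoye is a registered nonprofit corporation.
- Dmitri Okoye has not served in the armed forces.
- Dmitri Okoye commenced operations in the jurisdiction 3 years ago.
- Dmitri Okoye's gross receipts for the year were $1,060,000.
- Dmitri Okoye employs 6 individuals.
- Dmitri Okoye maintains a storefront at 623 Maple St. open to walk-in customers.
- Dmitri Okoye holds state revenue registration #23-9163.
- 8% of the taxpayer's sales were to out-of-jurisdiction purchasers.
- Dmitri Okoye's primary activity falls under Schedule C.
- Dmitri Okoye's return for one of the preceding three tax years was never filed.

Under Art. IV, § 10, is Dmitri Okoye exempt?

(i) ≤ 25 employees — holds.
(ii) nonprofit — met.
So (a) is satisfied (T AND T).
(b) returns current — not satisfied.
So (1) is satisfied (T OR F).
(2) has storefront — satisfied.
(A) no delinquency — not met.
(B) in enterprise zone — not satisfied.
(C) veteran — not satisfied.
(D) >40% out-of-jur. sales — fails.
So (i) is not satisfied (F OR F OR F OR F).
(ii) state-registered — satisfied.
So (a) is not satisfied (F AND T).
(b) not (Schedule C activity) — fails.
(3): F OR F → false.
Overall = T AND T AND F = false.

No — not exempt.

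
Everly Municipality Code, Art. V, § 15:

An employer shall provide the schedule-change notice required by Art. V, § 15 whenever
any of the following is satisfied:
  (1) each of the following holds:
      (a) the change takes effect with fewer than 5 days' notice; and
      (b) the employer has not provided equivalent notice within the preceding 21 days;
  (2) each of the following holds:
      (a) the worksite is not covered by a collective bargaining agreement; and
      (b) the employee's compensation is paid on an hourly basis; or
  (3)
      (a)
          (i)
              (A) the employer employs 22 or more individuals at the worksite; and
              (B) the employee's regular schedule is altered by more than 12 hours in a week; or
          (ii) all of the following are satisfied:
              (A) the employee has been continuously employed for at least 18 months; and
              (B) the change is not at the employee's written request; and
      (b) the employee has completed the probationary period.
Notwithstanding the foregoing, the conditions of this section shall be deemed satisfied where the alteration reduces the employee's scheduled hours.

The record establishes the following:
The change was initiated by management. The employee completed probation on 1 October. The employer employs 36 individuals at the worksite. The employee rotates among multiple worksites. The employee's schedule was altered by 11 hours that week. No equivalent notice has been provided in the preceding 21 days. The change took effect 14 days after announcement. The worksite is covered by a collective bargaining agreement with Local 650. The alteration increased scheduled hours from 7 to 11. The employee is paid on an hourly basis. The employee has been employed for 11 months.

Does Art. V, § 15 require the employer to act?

No — not required.

(a) < 5 days' notice — fails.
(b) no recent notice — satisfied.
(1) = F AND T = false.
(a) no CBA — fails.
(b) hourly-paid — satisfied.
So (2) is not satisfied (F AND T).
(A) ≥ 22 at site — holds.
(B) schedule shift > 12h — not satisfied.
So (i) is not satisfied (T AND F).
(A) tenure ≥ 18 mo. — not met.
(B) not employee-requested — met.
(ii) = F AND T = false.
(a) = F OR F = false.
(b) past probation — met.
(3): F AND T → false.
Overall = F OR F OR F = false.
Exception (hours reduced) — not satisfied.
Result: main false OR exception false → false.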